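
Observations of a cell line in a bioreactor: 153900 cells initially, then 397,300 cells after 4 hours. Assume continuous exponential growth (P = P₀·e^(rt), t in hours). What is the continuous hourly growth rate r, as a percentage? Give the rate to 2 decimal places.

397300 = 153900 · e^(r·4)
e^(4r) = 397300/153900 = 2.58155
r = ln(2.58155) / 4 = 0.94839 / 4

r ≈ 23.71% per hour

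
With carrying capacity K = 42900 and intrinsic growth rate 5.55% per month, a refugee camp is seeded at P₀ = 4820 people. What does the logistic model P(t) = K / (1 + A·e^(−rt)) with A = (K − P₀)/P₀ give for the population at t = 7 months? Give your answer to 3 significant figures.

≈ 6,750 people

A = (42900 − 4820)/4820 = 7.90041
P(7) = 42900 / (1 + 7.90041·e^(−0.0555·7)) = 42900 / (1 + 7.90041·0.678073)
= 42900 / 6.35706 ≈ 6748.4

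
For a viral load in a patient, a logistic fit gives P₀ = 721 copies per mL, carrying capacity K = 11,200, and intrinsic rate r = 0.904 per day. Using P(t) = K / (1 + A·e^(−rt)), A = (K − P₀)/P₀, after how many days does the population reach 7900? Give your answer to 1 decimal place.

A = (11200 − 721)/721 = 14.53398
7900 = 11200/(1 + 14.53398·e^(−0.904t)) → 1 + 14.53398·e^(−0.904t) = 1.41772
e^(−0.904t) = 0.028741 → t = ln(34.79347)/0.904 = 3.54943/0.904

t ≈ 3.9 days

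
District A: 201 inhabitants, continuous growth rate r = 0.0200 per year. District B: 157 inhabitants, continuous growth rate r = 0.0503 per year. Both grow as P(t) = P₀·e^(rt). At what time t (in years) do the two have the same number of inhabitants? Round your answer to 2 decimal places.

t ≈ 8.15 years

201·e^(0.02t) = 157·e^(0.0503t)
201/157 = e^((0.0503 − 0.02)t) → ln(1.28025) = 0.0303·t
t = 0.24706 / 0.0303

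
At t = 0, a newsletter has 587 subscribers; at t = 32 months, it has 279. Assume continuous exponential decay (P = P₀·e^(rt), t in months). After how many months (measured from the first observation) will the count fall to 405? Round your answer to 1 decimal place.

t ≈ 16.0 months

r = ln(279/587) / 32 ≈ -0.023244 per month
t = ln(405/587) / r = -0.37114 / -0.023244 ≈ 15.967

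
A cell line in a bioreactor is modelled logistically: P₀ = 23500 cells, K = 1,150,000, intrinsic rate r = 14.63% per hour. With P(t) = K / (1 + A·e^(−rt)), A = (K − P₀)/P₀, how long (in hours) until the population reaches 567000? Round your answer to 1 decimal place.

A = (1150000 − 23500)/23500 = 47.93617
567000 = 1150000/(1 + 47.93617·e^(−0.1463t)) → 1 + 47.93617·e^(−0.1463t) = 2.02822
e^(−0.1463t) = 0.02145 → t = ln(46.6206)/0.1463 = 3.84204/0.1463

t ≈ 26.3 hours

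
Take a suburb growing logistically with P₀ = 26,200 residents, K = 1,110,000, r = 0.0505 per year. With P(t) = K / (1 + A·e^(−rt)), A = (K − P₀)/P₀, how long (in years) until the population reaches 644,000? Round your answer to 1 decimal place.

A = (1110000 − 26200)/26200 = 41.36641
644000 = 1110000/(1 + 41.36641·e^(−0.0505t)) → 1 + 41.36641·e^(−0.0505t) = 1.7236
e^(−0.0505t) = 0.017493 → t = ln(57.16732)/0.0505 = 4.04598/0.0505

t ≈ 80.1 years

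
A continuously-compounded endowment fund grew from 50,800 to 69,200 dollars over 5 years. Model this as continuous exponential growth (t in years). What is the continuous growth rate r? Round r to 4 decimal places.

r ≈ 0.0618 per year

69200 = 50800 · e^(r·5)
e^(5r) = 69200/50800 = 1.3622
r = ln(1.3622) / 5 = 0.3091 / 5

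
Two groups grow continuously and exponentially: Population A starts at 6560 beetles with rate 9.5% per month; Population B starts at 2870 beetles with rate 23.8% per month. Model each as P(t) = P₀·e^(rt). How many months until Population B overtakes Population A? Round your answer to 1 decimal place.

t ≈ 5.8 months

6560·e^(0.095t) = 2870·e^(0.238t)
6560/2870 = e^((0.238 − 0.095)t) → ln(2.28571) = 0.143·t
t = 0.82668 / 0.143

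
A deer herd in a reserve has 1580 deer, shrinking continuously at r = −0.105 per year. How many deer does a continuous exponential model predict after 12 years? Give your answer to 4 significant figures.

P(12) = 1580 · e^(-0.105·12) = 1580 · e^(-1.26)
= 1580 · 0.28365 ≈ 448.17

≈ 448.2 deer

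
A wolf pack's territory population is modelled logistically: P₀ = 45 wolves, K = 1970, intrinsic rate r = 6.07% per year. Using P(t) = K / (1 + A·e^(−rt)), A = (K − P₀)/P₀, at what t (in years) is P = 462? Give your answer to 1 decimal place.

A = (1970 − 45)/45 = 42.77778
462 = 1970/(1 + 42.77778·e^(−0.0607t)) → 1 + 42.77778·e^(−0.0607t) = 4.26407
e^(−0.0607t) = 0.076303 → t = ln(13.10566)/0.0607 = 2.57304/0.0607

t ≈ 42.4 years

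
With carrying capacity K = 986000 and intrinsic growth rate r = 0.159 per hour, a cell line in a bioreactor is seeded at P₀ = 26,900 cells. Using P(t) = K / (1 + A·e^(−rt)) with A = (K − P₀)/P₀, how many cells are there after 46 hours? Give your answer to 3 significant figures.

≈ 963,000 cells

A = (986000 − 26900)/26900 = 35.65428
P(46) = 986000 / (1 + 35.65428·e^(−0.159·46)) = 986000 / (1 + 35.65428·0.000666)
= 986000 / 1.02375 ≈ 963124.83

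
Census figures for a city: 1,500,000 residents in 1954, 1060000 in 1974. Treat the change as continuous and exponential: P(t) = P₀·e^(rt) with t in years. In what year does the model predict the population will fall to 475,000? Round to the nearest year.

r = ln(1060000/1500000) / 20 = -0.3472/20 ≈ -0.01736 per year
t = ln(475000/1500000) / r = -1.14991/-0.01736 ≈ 66.24 years after 1954

year 2020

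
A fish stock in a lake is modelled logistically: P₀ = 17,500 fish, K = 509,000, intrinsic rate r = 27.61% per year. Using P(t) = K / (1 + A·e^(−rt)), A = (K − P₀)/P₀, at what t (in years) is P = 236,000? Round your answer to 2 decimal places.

A = (509000 − 17500)/17500 = 28.08571
236000 = 509000/(1 + 28.08571·e^(−0.2761t)) → 1 + 28.08571·e^(−0.2761t) = 2.15678
e^(−0.2761t) = 0.041187 → t = ln(24.27923)/0.2761 = 3.18962/0.2761

t ≈ 11.55 years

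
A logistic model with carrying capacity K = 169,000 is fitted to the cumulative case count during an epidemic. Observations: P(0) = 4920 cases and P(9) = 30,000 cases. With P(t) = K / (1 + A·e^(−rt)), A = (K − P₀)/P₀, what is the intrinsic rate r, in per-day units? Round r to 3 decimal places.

r ≈ 0.219 per day

A = (169000 − 4920)/4920 = 33.34959
30000 = 169000/(1 + 33.34959·e^(−r·9)) → e^(−9r) = (5.63333 − 1)/33.34959 = 0.138932
r = −ln(0.138932)/9 = 1.97377/9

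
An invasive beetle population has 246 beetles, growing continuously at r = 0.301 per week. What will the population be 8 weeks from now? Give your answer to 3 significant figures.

≈ 2,730 beetles

P(8) = 246 · e^(0.301·8) = 246 · e^(2.408)
= 246 · 11.11172 ≈ 2733.48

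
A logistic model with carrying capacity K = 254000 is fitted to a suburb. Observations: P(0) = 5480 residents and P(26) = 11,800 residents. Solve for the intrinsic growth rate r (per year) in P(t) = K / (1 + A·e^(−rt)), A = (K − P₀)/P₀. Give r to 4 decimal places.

A = (254000 − 5480)/5480 = 45.35036
11800 = 254000/(1 + 45.35036·e^(−r·26)) → e^(−26r) = (21.52542 − 1)/45.35036 = 0.452597
r = −ln(0.452597)/26 = 0.79275/26

r ≈ 0.0305 per year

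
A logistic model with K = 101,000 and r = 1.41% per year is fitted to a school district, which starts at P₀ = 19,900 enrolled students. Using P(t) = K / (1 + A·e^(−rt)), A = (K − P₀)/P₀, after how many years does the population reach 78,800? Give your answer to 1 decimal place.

A = (101000 − 19900)/19900 = 4.07538
78800 = 101000/(1 + 4.07538·e^(−0.0141t)) → 1 + 4.07538·e^(−0.0141t) = 1.28173
e^(−0.0141t) = 0.069129 → t = ln(14.46575)/0.0141 = 2.67178/0.0141

t ≈ 189.5 years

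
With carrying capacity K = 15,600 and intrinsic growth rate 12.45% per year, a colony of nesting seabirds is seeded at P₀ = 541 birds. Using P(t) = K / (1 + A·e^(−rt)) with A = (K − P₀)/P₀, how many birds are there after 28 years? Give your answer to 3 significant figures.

≈ 8,420 birds

A = (15600 − 541)/541 = 27.83549
P(28) = 15600 / (1 + 27.83549·e^(−0.1245·28)) = 15600 / (1 + 27.83549·0.030623)
= 15600 / 1.85241 ≈ 8421.46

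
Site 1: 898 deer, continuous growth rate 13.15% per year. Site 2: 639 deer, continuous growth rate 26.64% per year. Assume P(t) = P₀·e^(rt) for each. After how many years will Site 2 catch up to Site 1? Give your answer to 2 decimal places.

t ≈ 2.52 years

898·e^(0.1315t) = 639·e^(0.2664t)
898/639 = e^((0.2664 − 0.1315)t) → ln(1.40532) = 0.1349·t
t = 0.34027 / 0.1349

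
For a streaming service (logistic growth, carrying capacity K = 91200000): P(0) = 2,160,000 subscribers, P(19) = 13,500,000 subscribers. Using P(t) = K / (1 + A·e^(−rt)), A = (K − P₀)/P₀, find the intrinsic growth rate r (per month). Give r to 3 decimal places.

A = (91200000 − 2160000)/2160000 = 41.22222
13500000 = 91200000/(1 + 41.22222·e^(−r·19)) → e^(−19r) = (6.75556 − 1)/41.22222 = 0.139623
r = −ln(0.139623)/19 = 1.96881/19

r ≈ 0.104 per month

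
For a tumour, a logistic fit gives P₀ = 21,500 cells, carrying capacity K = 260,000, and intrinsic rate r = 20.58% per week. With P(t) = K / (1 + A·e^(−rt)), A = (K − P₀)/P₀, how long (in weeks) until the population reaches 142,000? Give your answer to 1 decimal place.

A = (260000 − 21500)/21500 = 11.09302
142000 = 260000/(1 + 11.09302·e^(−0.2058t)) → 1 + 11.09302·e^(−0.2058t) = 1.83099
e^(−0.2058t) = 0.074911 → t = ln(13.34923)/0.2058 = 2.59146/0.2058

t ≈ 12.6 weeks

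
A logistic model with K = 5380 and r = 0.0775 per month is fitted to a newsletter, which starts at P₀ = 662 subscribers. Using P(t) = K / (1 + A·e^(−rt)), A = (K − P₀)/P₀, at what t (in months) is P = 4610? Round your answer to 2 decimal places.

t ≈ 48.43 months

A = (5380 − 662)/662 = 7.12689
4610 = 5380/(1 + 7.12689·e^(−0.0775t)) → 1 + 7.12689·e^(−0.0775t) = 1.16703
e^(−0.0775t) = 0.023436 → t = ln(42.66877)/0.0775 = 3.75347/0.0775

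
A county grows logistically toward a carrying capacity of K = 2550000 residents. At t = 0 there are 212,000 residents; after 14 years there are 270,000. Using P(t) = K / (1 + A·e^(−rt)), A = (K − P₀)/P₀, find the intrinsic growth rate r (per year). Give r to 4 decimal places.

r ≈ 0.0191 per year

A = (2550000 − 212000)/212000 = 11.0283
270000 = 2550000/(1 + 11.0283·e^(−r·14)) → e^(−14r) = (9.44444 − 1)/11.0283 = 0.765707
r = −ln(0.765707)/14 = 0.26696/14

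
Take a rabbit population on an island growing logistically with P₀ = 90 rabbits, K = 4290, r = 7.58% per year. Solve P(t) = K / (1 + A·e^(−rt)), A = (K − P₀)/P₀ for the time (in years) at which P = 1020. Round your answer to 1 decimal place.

t ≈ 35.3 years

A = (4290 − 90)/90 = 46.66667
1020 = 4290/(1 + 46.66667·e^(−0.0758t)) → 1 + 46.66667·e^(−0.0758t) = 4.20588
e^(−0.0758t) = 0.068697 → t = ln(14.55657)/0.0758 = 2.67804/0.0758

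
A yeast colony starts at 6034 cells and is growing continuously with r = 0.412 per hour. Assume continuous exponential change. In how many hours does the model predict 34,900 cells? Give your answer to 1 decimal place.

t ≈ 4.3 hours

34900 = 6034 · e^(0.412·t)
t = ln(34900/6034) / 0.412 = ln(5.78389) / 0.412 = 1.75508 / 0.412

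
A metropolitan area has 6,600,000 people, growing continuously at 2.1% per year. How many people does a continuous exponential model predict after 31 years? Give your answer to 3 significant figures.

P(31) = 6600000 · e^(0.021·31) = 6600000 · e^(0.651)
= 6600000 · 1.91746 ≈ 12655218.36

≈ 12,700,000 people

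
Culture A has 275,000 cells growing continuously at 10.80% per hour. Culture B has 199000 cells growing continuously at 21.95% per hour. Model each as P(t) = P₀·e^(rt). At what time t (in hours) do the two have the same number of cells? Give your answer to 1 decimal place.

275000·e^(0.108t) = 199000·e^(0.2195t)
275000/199000 = e^((0.2195 − 0.108)t) → ln(1.38191) = 0.1115·t
t = 0.32347 / 0.1115

t ≈ 2.9 hours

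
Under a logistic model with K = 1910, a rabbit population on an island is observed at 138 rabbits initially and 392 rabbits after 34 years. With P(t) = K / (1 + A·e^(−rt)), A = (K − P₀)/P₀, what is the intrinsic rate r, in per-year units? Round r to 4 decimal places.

r ≈ 0.0353 per year

A = (1910 − 138)/138 = 12.84058
392 = 1910/(1 + 12.84058·e^(−r·34)) → e^(−34r) = (4.87245 − 1)/12.84058 = 0.301579
r = −ln(0.301579)/34 = 1.19872/34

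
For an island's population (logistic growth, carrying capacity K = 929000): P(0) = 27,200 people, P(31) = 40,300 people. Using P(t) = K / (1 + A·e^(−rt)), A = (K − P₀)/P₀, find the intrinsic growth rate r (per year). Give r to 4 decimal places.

A = (929000 − 27200)/27200 = 33.15441
40300 = 929000/(1 + 33.15441·e^(−r·31)) → e^(−31r) = (23.05211 − 1)/33.15441 = 0.665133
r = −ln(0.665133)/31 = 0.40777/31

r ≈ 0.0132 per year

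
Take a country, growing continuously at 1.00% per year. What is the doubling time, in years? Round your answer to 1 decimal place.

doubling time = ln(2) / |r| = 0.69315 / 0.01

doubling time ≈ 69.3 years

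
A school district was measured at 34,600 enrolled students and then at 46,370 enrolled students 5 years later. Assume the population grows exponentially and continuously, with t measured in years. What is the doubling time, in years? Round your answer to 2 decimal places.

doubling time ≈ 11.84 years

r = ln(46370/34600) / 5 = ln(1.34017) / 5 ≈ 0.05856 per year
doubling time = ln 2 / |r| = 0.69315 / 0.05856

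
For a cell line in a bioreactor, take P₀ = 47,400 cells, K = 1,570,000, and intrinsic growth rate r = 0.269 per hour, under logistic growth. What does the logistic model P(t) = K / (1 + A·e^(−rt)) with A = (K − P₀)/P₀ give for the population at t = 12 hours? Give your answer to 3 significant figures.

A = (1570000 − 47400)/47400 = 32.12236
P(12) = 1570000 / (1 + 32.12236·e^(−0.269·12)) = 1570000 / (1 + 32.12236·0.039637)
= 1570000 / 2.27322 ≈ 690648.98

≈ 691,000 cells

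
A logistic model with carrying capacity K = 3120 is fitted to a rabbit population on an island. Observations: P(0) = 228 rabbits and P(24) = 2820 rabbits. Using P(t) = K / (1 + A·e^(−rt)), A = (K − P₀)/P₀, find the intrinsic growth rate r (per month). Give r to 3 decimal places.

r ≈ 0.199 per month

A = (3120 − 228)/228 = 12.68421
2820 = 3120/(1 + 12.68421·e^(−r·24)) → e^(−24r) = (1.10638 − 1)/12.68421 = 0.008387
r = −ln(0.008387)/24 = 4.78107/24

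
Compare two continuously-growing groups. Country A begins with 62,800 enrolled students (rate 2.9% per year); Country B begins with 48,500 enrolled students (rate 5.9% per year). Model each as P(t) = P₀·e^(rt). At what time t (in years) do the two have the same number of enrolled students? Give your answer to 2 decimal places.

62800·e^(0.029t) = 48500·e^(0.059t)
62800/48500 = e^((0.059 − 0.029)t) → ln(1.29485) = 0.03·t
t = 0.25839 / 0.03

t ≈ 8.61 years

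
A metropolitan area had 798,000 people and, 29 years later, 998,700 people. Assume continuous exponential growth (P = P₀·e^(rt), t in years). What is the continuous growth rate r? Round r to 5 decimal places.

r ≈ 0.00774 per year

998700 = 798000 · e^(r·29)
e^(29r) = 998700/798000 = 1.2515
r = ln(1.2515) / 29 = 0.22435 / 29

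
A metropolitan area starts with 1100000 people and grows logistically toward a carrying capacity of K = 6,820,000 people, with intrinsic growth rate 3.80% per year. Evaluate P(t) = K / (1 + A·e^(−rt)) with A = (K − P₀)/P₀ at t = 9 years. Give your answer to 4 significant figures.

A = (6820000 − 1100000)/1100000 = 5.2
P(9) = 6820000 / (1 + 5.2·e^(−0.038·9)) = 6820000 / (1 + 5.2·0.710348)
= 6820000 / 4.69381 ≈ 1452977.23

≈ 1,453,000 people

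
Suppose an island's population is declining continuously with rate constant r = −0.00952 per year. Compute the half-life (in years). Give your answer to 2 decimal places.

half-life = ln(2) / |r| = 0.69315 / 0.00952

half-life ≈ 72.81 years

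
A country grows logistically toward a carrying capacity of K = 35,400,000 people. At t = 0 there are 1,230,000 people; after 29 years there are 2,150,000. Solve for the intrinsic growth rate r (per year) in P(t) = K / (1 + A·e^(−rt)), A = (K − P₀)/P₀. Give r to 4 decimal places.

A = (35400000 − 1230000)/1230000 = 27.78049
2150000 = 35400000/(1 + 27.78049·e^(−r·29)) → e^(−29r) = (16.46512 − 1)/27.78049 = 0.55669
r = −ln(0.55669)/29 = 0.58575/29

r ≈ 0.0202 per year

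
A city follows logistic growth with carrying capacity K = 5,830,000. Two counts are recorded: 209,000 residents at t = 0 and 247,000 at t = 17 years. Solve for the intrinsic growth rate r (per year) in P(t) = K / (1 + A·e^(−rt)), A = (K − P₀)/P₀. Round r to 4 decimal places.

r ≈ 0.0102 per year

A = (5830000 − 209000)/209000 = 26.89474
247000 = 5830000/(1 + 26.89474·e^(−r·17)) → e^(−17r) = (23.60324 − 1)/26.89474 = 0.840434
r = −ln(0.840434)/17 = 0.17384/17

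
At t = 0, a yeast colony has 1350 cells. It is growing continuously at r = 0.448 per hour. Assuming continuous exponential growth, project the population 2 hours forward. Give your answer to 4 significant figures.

≈ 3,307 cells

P(2) = 1350 · e^(0.448·2) = 1350 · e^(0.896)
= 1350 · 2.44978 ≈ 3307.21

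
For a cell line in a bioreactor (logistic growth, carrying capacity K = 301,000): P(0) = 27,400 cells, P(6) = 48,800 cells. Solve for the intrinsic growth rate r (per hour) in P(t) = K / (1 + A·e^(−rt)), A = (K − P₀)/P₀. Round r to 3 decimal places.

r ≈ 0.110 per hour

A = (301000 − 27400)/27400 = 9.9854
48800 = 301000/(1 + 9.9854·e^(−r·6)) → e^(−6r) = (6.16803 − 1)/9.9854 = 0.517559
r = −ln(0.517559)/6 = 0.65863/6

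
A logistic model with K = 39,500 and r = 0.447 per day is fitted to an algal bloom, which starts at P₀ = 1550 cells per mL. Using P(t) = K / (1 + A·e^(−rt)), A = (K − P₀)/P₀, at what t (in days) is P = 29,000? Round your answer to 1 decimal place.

t ≈ 9.4 days

A = (39500 − 1550)/1550 = 24.48387
29000 = 39500/(1 + 24.48387·e^(−0.447t)) → 1 + 24.48387·e^(−0.447t) = 1.36207
e^(−0.447t) = 0.014788 → t = ln(67.62212)/0.447 = 4.21394/0.447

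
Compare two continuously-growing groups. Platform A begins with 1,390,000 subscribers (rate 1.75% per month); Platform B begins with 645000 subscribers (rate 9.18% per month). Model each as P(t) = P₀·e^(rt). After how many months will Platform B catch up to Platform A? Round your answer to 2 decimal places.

1390000·e^(0.0175t) = 645000·e^(0.0918t)
1390000/645000 = e^((0.0918 − 0.0175)t) → ln(2.15504) = 0.0743·t
t = 0.76781 / 0.0743

t ≈ 10.33 months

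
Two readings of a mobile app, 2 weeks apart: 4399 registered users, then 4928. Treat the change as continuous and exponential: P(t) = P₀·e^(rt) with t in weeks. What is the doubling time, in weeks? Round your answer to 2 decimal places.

r = ln(4928/4399) / 2 = ln(1.12025) / 2 ≈ 0.056778 per week
doubling time = ln 2 / |r| = 0.69315 / 0.056778

doubling time ≈ 12.21 weeks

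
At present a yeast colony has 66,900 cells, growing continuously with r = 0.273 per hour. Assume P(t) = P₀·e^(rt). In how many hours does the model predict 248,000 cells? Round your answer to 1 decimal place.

248000 = 66900 · e^(0.273·t)
t = ln(248000/66900) / 0.273 = ln(3.70703) / 0.273 = 1.31023 / 0.273

t ≈ 4.8 hours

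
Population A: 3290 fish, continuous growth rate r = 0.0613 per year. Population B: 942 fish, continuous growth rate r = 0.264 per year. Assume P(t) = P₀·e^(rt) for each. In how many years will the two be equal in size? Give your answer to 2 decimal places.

t ≈ 6.17 years

3290·e^(0.0613t) = 942·e^(0.264t)
3290/942 = e^((0.264 − 0.0613)t) → ln(3.49257) = 0.2027·t
t = 1.25064 / 0.2027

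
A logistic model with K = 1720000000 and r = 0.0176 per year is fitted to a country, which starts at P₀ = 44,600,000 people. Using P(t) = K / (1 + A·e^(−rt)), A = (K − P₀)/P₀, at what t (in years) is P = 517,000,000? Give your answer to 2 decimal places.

t ≈ 158.04 years

A = (1720000000 − 44600000)/44600000 = 37.56502
517000000 = 1720000000/(1 + 37.56502·e^(−0.0176t)) → 1 + 37.56502·e^(−0.0176t) = 3.32689
e^(−0.0176t) = 0.061943 → t = ln(16.1439)/0.0176 = 2.78154/0.0176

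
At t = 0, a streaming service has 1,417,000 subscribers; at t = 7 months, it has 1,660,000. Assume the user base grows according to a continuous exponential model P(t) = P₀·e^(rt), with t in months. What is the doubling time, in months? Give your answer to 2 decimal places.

doubling time ≈ 30.66 months

r = ln(1660000/1417000) / 7 = ln(1.17149) / 7 ≈ 0.022611 per month
doubling time = ln 2 / |r| = 0.69315 / 0.022611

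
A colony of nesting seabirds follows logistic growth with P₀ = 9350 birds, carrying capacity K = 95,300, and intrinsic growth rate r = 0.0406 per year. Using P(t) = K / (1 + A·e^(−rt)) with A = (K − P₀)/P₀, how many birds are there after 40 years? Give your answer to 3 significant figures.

≈ 33,900 birds

A = (95300 − 9350)/9350 = 9.19251
P(40) = 95300 / (1 + 9.19251·e^(−0.0406·40)) = 95300 / (1 + 9.19251·0.197109)
= 95300 / 2.81192 ≈ 33891.38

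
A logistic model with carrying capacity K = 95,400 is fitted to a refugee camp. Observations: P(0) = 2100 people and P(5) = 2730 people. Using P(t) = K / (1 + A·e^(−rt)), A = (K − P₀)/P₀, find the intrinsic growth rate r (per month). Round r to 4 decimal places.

A = (95400 − 2100)/2100 = 44.42857
2730 = 95400/(1 + 44.42857·e^(−r·5)) → e^(−5r) = (34.94505 − 1)/44.42857 = 0.764037
r = −ln(0.764037)/5 = 0.26914/5

r ≈ 0.0538 per month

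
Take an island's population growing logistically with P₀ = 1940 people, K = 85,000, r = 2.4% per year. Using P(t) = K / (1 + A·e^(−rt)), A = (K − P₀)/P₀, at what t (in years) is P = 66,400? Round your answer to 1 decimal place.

A = (85000 − 1940)/1940 = 42.81443
66400 = 85000/(1 + 42.81443·e^(−0.024t)) → 1 + 42.81443·e^(−0.024t) = 1.28012
e^(−0.024t) = 0.006543 → t = ln(152.84292)/0.024 = 5.02941/0.024

t ≈ 209.6 years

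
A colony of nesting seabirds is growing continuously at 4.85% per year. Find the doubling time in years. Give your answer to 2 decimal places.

doubling time ≈ 14.29 years

doubling time = ln(2) / |r| = 0.69315 / 0.0485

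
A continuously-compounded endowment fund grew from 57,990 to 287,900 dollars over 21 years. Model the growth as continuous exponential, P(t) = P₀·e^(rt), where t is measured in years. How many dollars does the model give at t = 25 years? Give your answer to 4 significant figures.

≈ 390,700 dollars

r = ln(287900/57990) / 21 ≈ 0.076302 per year
P(25) = 57990 · e^(0.076302·25) = 57990 · 6.73657 ≈ 390653.63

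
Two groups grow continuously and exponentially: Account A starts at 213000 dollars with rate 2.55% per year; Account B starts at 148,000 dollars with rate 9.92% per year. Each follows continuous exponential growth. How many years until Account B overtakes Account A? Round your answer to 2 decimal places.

213000·e^(0.0255t) = 148000·e^(0.0992t)
213000/148000 = e^((0.0992 − 0.0255)t) → ln(1.43919) = 0.0737·t
t = 0.36408 / 0.0737

t ≈ 4.94 years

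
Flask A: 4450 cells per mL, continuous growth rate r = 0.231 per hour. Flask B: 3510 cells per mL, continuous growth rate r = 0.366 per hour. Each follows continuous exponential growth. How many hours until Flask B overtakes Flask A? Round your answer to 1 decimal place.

4450·e^(0.231t) = 3510·e^(0.366t)
4450/3510 = e^((0.366 − 0.231)t) → ln(1.26781) = 0.135·t
t = 0.23729 / 0.135

t ≈ 1.8 hours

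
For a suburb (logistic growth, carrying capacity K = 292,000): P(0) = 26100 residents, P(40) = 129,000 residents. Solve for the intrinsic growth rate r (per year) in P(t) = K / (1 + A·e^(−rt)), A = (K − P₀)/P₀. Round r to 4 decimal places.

r ≈ 0.0522 per year

A = (292000 − 26100)/26100 = 10.18774
129000 = 292000/(1 + 10.18774·e^(−r·40)) → e^(−40r) = (2.26357 − 1)/10.18774 = 0.124028
r = −ln(0.124028)/40 = 2.08725/40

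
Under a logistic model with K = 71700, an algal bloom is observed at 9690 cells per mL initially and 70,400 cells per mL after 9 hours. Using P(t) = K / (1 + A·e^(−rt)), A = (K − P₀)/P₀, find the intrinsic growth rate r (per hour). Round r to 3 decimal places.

A = (71700 − 9690)/9690 = 6.39938
70400 = 71700/(1 + 6.39938·e^(−r·9)) → e^(−9r) = (1.01847 − 1)/6.39938 = 0.002886
r = −ln(0.002886)/9 = 5.84803/9

r ≈ 0.650 per hour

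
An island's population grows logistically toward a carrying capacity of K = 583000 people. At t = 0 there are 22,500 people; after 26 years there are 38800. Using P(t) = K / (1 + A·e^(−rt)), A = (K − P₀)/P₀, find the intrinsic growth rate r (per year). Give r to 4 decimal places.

A = (583000 − 22500)/22500 = 24.91111
38800 = 583000/(1 + 24.91111·e^(−r·26)) → e^(−26r) = (15.02577 − 1)/24.91111 = 0.563033
r = −ln(0.563033)/26 = 0.57442/26

r ≈ 0.0221 per year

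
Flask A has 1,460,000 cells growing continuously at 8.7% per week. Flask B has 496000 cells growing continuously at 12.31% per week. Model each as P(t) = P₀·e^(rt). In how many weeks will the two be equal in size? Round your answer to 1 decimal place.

t ≈ 29.9 weeks

1460000·e^(0.087t) = 496000·e^(0.1231t)
1460000/496000 = e^((0.1231 − 0.087)t) → ln(2.94355) = 0.0361·t
t = 1.07962 / 0.0361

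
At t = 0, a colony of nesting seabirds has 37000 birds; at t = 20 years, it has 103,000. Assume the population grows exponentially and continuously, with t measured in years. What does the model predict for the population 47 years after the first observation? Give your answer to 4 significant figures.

≈ 410,300 birds

r = ln(103000/37000) / 20 ≈ 0.051191 per year
P(47) = 37000 · e^(0.051191·47) = 37000 · 11.08903 ≈ 410293.99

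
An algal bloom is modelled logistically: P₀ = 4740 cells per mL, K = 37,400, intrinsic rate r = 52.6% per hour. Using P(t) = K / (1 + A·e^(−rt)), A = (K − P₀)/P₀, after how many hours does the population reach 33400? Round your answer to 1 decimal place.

t ≈ 7.7 hours

A = (37400 − 4740)/4740 = 6.8903
33400 = 37400/(1 + 6.8903·e^(−0.526t)) → 1 + 6.8903·e^(−0.526t) = 1.11976
e^(−0.526t) = 0.017381 → t = ln(57.53397)/0.526 = 4.05238/0.526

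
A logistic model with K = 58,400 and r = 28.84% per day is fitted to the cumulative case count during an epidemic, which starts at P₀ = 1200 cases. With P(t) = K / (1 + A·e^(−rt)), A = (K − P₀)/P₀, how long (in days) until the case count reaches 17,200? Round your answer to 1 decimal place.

t ≈ 10.4 days

A = (58400 − 1200)/1200 = 47.66667
17200 = 58400/(1 + 47.66667·e^(−0.2884t)) → 1 + 47.66667·e^(−0.2884t) = 3.39535
e^(−0.2884t) = 0.050252 → t = ln(19.89968)/0.2884 = 2.9907/0.2884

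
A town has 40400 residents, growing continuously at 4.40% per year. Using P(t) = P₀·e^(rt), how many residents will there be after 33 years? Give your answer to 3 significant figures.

≈ 173,000 residents

P(33) = 40400 · e^(0.044·33) = 40400 · e^(1.452)
= 40400 · 4.27165 ≈ 172574.63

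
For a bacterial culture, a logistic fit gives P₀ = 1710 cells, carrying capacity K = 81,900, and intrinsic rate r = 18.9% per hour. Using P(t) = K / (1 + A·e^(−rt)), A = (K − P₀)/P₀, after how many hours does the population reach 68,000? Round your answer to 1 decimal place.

A = (81900 − 1710)/1710 = 46.89474
68000 = 81900/(1 + 46.89474·e^(−0.189t)) → 1 + 46.89474·e^(−0.189t) = 1.20441
e^(−0.189t) = 0.004359 → t = ln(229.4131)/0.189 = 5.43552/0.189

t ≈ 28.8 hours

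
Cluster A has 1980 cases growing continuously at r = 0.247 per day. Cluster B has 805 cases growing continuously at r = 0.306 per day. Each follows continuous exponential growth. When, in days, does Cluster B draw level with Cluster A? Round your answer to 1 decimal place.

1980·e^(0.247t) = 805·e^(0.306t)
1980/805 = e^((0.306 − 0.247)t) → ln(2.45963) = 0.059·t
t = 0.90001 / 0.059

t ≈ 15.3 days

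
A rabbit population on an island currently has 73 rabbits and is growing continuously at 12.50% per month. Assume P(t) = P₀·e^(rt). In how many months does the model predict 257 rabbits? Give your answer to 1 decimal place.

t ≈ 10.1 months

257 = 73 · e^(0.125·t)
t = ln(257/73) / 0.125 = ln(3.52055) / 0.125 = 1.25862 / 0.125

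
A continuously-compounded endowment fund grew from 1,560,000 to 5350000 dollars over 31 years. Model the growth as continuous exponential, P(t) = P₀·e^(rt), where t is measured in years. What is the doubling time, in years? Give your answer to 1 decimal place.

doubling time ≈ 17.4 years

r = ln(5350000/1560000) / 31 = ln(3.42949) / 31 ≈ 0.039755 per year
doubling time = ln 2 / |r| = 0.69315 / 0.039755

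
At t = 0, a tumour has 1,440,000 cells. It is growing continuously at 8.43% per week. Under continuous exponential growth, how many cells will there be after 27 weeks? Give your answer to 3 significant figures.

≈ 14,000,000 cells

P(27) = 1440000 · e^(0.0843·27) = 1440000 · e^(2.2761)
= 1440000 · 9.73863 ≈ 14023620.88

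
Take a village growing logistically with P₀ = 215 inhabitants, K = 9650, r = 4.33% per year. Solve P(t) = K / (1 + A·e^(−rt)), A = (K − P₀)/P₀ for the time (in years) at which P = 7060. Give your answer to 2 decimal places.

t ≈ 110.49 years

A = (9650 − 215)/215 = 43.88372
7060 = 9650/(1 + 43.88372·e^(−0.0433t)) → 1 + 43.88372·e^(−0.0433t) = 1.36686
e^(−0.0433t) = 0.00836 → t = ln(119.62126)/0.0433 = 4.78433/0.0433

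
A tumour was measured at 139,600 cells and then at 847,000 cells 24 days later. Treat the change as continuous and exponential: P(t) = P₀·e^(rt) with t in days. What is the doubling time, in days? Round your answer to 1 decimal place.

r = ln(847000/139600) / 24 = ln(6.06734) / 24 ≈ 0.075122 per day
doubling time = ln 2 / |r| = 0.69315 / 0.075122

doubling time ≈ 9.2 days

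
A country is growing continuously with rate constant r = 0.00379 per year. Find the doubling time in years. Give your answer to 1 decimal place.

doubling time = ln(2) / |r| = 0.69315 / 0.00379

doubling time ≈ 182.9 years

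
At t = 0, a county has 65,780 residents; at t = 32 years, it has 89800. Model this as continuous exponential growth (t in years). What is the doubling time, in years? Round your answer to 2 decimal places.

doubling time ≈ 71.26 years

r = ln(89800/65780) / 32 = ln(1.36516) / 32 ≈ 0.009727 per year
doubling time = ln 2 / |r| = 0.69315 / 0.009727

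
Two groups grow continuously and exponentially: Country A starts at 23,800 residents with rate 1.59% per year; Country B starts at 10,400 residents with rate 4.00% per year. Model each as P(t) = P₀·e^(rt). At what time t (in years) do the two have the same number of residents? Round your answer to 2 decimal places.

t ≈ 34.35 years

23800·e^(0.0159t) = 10400·e^(0.04t)
23800/10400 = e^((0.04 − 0.0159)t) → ln(2.28846) = 0.0241·t
t = 0.82788 / 0.0241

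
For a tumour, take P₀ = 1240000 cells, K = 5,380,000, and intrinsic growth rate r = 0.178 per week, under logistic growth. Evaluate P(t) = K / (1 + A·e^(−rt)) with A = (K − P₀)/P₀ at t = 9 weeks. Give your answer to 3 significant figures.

≈ 3,220,000 cells

A = (5380000 − 1240000)/1240000 = 3.33871
P(9) = 5380000 / (1 + 3.33871·e^(−0.178·9)) = 5380000 / (1 + 3.33871·0.201493)
= 5380000 / 1.67273 ≈ 3216304.76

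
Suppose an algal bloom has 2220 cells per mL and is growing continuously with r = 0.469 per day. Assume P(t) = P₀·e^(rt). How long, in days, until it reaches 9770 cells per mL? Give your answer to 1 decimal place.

9770 = 2220 · e^(0.469·t)
t = ln(9770/2220) / 0.469 = ln(4.4009) / 0.469 = 1.48181 / 0.469

t ≈ 3.2 days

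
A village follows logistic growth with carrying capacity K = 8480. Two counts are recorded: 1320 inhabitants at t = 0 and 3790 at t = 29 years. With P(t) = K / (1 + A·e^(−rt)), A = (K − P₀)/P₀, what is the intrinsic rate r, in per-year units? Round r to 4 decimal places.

r ≈ 0.0510 per year

A = (8480 − 1320)/1320 = 5.42424
3790 = 8480/(1 + 5.42424·e^(−r·29)) → e^(−29r) = (2.23747 − 1)/5.42424 = 0.228136
r = −ln(0.228136)/29 = 1.47781/29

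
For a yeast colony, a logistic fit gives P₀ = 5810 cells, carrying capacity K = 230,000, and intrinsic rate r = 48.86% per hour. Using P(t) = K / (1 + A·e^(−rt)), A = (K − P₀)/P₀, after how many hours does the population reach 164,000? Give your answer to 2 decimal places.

A = (230000 − 5810)/5810 = 38.58692
164000 = 230000/(1 + 38.58692·e^(−0.4886t)) → 1 + 38.58692·e^(−0.4886t) = 1.40244
e^(−0.4886t) = 0.010429 → t = ln(95.88265)/0.4886 = 4.56313/0.4886

t ≈ 9.34 hours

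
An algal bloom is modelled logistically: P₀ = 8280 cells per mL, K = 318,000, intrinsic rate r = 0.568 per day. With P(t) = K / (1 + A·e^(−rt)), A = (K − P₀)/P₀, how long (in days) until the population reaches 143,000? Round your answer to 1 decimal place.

t ≈ 6.0 days

A = (318000 − 8280)/8280 = 37.4058
143000 = 318000/(1 + 37.4058·e^(−0.568t)) → 1 + 37.4058·e^(−0.568t) = 2.22378
e^(−0.568t) = 0.032716 → t = ln(30.56588)/0.568 = 3.41988/0.568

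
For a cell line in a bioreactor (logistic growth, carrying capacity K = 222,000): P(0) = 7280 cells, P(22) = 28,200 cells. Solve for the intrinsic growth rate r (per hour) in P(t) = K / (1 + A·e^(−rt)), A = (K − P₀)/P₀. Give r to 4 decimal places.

r ≈ 0.0662 per hour

A = (222000 − 7280)/7280 = 29.49451
28200 = 222000/(1 + 29.49451·e^(−r·22)) → e^(−22r) = (7.87234 − 1)/29.49451 = 0.233004
r = −ln(0.233004)/22 = 1.4567/22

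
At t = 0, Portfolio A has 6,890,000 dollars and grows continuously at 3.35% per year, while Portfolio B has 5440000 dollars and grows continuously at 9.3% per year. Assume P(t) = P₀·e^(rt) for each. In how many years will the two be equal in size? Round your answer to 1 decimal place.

t ≈ 4.0 years

6890000·e^(0.0335t) = 5440000·e^(0.093t)
6890000/5440000 = e^((0.093 − 0.0335)t) → ln(1.26654) = 0.0595·t
t = 0.23629 / 0.0595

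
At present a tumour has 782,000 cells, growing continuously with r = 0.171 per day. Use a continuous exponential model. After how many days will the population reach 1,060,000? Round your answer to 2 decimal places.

t ≈ 1.78 days

1060000 = 782000 · e^(0.171·t)
t = ln(1060000/782000) / 0.171 = ln(1.3555) / 0.171 = 0.30417 / 0.171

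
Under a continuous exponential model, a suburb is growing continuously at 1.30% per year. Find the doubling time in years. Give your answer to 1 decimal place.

doubling time = ln(2) / |r| = 0.69315 / 0.013

doubling time ≈ 53.3 years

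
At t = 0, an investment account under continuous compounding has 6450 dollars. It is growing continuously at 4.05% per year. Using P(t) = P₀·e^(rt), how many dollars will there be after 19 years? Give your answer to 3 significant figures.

≈ 13,900 dollars

P(19) = 6450 · e^(0.0405·19) = 6450 · e^(0.7695)
= 6450 · 2.15869 ≈ 13923.53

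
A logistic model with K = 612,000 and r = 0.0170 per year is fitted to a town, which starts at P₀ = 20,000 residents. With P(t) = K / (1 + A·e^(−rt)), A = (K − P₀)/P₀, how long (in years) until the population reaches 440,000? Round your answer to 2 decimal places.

A = (612000 − 20000)/20000 = 29.6
440000 = 612000/(1 + 29.6·e^(−0.017t)) → 1 + 29.6·e^(−0.017t) = 1.39091
e^(−0.017t) = 0.013206 → t = ln(75.72093)/0.017 = 4.32705/0.017

t ≈ 254.53 years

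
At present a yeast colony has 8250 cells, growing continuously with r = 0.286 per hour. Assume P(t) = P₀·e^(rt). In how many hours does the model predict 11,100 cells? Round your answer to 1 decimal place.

11100 = 8250 · e^(0.286·t)
t = ln(11100/8250) / 0.286 = ln(1.34545) / 0.286 = 0.29673 / 0.286

t ≈ 1.0 hours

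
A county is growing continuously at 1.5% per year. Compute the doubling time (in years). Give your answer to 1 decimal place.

doubling time = ln(2) / |r| = 0.69315 / 0.015

doubling time ≈ 46.2 years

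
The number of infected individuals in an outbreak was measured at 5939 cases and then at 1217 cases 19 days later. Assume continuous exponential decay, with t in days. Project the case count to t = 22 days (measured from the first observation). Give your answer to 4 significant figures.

r = ln(1217/5939) / 19 ≈ -0.083429 per day
P(22) = 5939 · e^(-0.083429·22) = 5939 · 0.15954 ≈ 947.53

≈ 947.5 cases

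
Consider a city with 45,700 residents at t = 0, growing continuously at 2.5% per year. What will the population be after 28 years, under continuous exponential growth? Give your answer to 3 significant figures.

≈ 92,000 residents

P(28) = 45700 · e^(0.025·28) = 45700 · e^(0.7)
= 45700 · 2.01375 ≈ 92028.5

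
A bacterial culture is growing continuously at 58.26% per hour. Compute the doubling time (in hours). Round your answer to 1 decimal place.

doubling time ≈ 1.2 hours

doubling time = ln(2) / |r| = 0.69315 / 0.5826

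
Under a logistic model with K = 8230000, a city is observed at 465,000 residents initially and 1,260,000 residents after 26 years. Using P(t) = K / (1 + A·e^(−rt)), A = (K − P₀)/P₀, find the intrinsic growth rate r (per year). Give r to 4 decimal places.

A = (8230000 − 465000)/465000 = 16.69892
1260000 = 8230000/(1 + 16.69892·e^(−r·26)) → e^(−26r) = (6.53175 − 1)/16.69892 = 0.331264
r = −ln(0.331264)/26 = 1.10484/26

r ≈ 0.0425 per year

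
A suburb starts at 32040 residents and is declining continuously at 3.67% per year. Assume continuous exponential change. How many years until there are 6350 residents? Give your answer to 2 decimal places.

t ≈ 44.10 years

6350 = 32040 · e^(-0.0367·t)
t = ln(6350/32040) / -0.0367 = ln(0.19819) / -0.0367 = -1.61853 / -0.0367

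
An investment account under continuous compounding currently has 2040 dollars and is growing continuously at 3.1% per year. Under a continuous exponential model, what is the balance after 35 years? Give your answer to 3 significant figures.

≈ 6,040 dollars

P(35) = 2040 · e^(0.031·35) = 2040 · e^(1.085)
= 2040 · 2.95944 ≈ 6037.26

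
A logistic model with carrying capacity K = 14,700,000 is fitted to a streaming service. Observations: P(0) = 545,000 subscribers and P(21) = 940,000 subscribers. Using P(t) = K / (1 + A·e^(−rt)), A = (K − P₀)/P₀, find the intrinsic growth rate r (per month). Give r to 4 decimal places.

r ≈ 0.0273 per month

A = (14700000 − 545000)/545000 = 25.97248
940000 = 14700000/(1 + 25.97248·e^(−r·21)) → e^(−21r) = (15.6383 − 1)/25.97248 = 0.563608
r = −ln(0.563608)/21 = 0.5734/21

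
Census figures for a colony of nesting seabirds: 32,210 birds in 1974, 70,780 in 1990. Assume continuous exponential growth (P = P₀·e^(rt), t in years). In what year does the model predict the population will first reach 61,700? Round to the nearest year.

r = ln(70780/32210) / 16 = 0.7873/16 ≈ 0.049206 per year
t = ln(61700/32210) / r = 0.65001/0.049206 ≈ 13.21 years after 1974

year 1987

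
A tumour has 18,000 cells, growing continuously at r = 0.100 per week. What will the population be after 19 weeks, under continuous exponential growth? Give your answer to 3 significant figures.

≈ 120,000 cells

P(19) = 18000 · e^(0.1·19) = 18000 · e^(1.9)
= 18000 · 6.68589 ≈ 120346.1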